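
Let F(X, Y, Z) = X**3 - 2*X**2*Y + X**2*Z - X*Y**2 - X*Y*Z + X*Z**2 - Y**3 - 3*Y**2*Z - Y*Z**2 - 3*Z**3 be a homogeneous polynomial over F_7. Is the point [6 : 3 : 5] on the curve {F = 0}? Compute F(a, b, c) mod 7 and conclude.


F(6,3,5) ≡ 1 (mod 7); P is NOT on the curve.

Evaluate F(6, 3, 5) term-by-term (mod 7).
  X**3 ↦ 1·216·1·1 = 216
  -2*X**2*Y ↦ -2·36·3·1 = -216
  X**2*Z ↦ 1·36·1·5 = 180
  -X*Y**2 ↦ -1·6·9·1 = -54
  -X*Y*Z ↦ -1·6·3·5 = -90
  X*Z**2 ↦ 1·6·1·25 = 150
  -Y**3 ↦ -1·1·27·1 = -27
  -3*Y**2*Z ↦ -3·1·9·5 = -135
  -Y*Z**2 ↦ -1·1·3·25 = -75
  -3*Z**3 ↦ -3·1·1·125 = -375
Sum: F(6, 3, 5) = (216) + (-216) + (180) + (-54) + (-90) + (150) + (-27) + (-135) + (-75) + (-375) = -426.
Reducing mod 7: -426 ≡ 1 (mod 7).
Since F(a, b, c) ≡ 1 ≠ 0 (mod 7), P does NOT lie on the curve.


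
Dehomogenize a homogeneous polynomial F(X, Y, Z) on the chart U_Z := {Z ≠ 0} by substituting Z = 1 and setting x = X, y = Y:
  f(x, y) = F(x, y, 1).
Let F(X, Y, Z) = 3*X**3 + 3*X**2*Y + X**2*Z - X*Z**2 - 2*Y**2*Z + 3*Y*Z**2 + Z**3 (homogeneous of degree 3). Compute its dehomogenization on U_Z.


f(x, y) = 3*x**3 + 3*x**2*y + x**2 - x - 2*y**2 + 3*y + 1

On U_Z we set Z = 1. Each monomial c·X^i·Y^j·Z^k in F becomes c·x^i·y^j·1^k = c·x^i·y^j.
Substituting Z = 1: F(X, Y, 1) = 3*x**3 + 3*x**2*y + x**2 - x - 2*y**2 + 3*y + 1.
Note: deg(f) ≤ deg(F) = 3; strict inequality happens when F is divisible by Z (lost terms).


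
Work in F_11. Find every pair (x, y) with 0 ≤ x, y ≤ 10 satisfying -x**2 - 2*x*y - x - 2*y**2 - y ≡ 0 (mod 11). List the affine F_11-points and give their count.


Affine F_11-points: {(0, 0), (0, 5), (1, 7), (1, 8), (4, 4), (4, 8), (6, 3), (6, 7), (9, 3), (9, 4), (10, 0), (10, 6)}; count = 12.

For each of the 121 pairs (x, y) ∈ F_11², evaluate f(x, y) mod 11. Record the zeros.
  x = 0: [0↦0, 1↦8, 2↦1, 3↦1, 4↦8, 5↦0, 6↦10, 7↦5, 8↦7, 9↦5, 10↦10]  zeros at y ∈ {0, 5}
  x = 1: [0↦9, 1↦4, 2↦6, 3↦4, 4↦9, 5↦10, 6↦7, 7↦0, 8↦0, 9↦7, 10↦10]  zeros at y ∈ {7, 8}
  x = 2: [0↦5, 1↦9, 2↦9, 3↦5, 4↦8, 5↦7, 6↦2, 7↦4, 8↦2, 9↦7, 10↦8]  zeros at y ∈ ∅
  x = 3: [0↦10, 1↦1, 2↦10, 3↦4, 4↦5, 5↦2, 6↦6, 7↦6, 8↦2, 9↦5, 10↦4]  zeros at y ∈ ∅
  x = 4: [0↦2, 1↦2, 2↦9, 3↦1, 4↦0, 5↦6, 6↦8, 7↦6, 8↦0, 9↦1, 10↦9]  zeros at y ∈ {4, 8}
  x = 5: [0↦3, 1↦1, 2↦6, 3↦7, 4↦4, 5↦8, 6↦8, 7↦4, 8↦7, 9↦6, 10↦1]  zeros at y ∈ ∅
  x = 6: [0↦2, 1↦9, 2↦1, 3↦0, 4↦6, 5↦8, 6↦6, 7↦0, 8↦1, 9↦9, 10↦2]  zeros at y ∈ {3, 7}
  x = 7: [0↦10, 1↦4, 2↦5, 3↦2, 4↦6, 5↦6, 6↦2, 7↦5, 8↦4, 9↦10, 10↦1]  zeros at y ∈ ∅
  x = 8: [0↦5, 1↦8, 2↦7, 3↦2, 4↦4, 5↦2, 6↦7, 7↦8, 8↦5, 9↦9, 10↦9]  zeros at y ∈ ∅
  x = 9: [0↦9, 1↦10, 2↦7, 3↦0, 4↦0, 5↦7, 6↦10, 7↦9, 8↦4, 9↦6, 10↦4]  zeros at y ∈ {3, 4}
  x = 10: [0↦0, 1↦10, 2↦5, 3↦7, 4↦5, 5↦10, 6↦0, 7↦8, 8↦1, 9↦1, 10↦8]  zeros at y ∈ {0, 6}
Collecting zeros: affine points = {(0, 0), (0, 5), (1, 7), (1, 8), (4, 4), (4, 8), (6, 3), (6, 7), (9, 3), (9, 4), (10, 0), (10, 6)}.
Total count |C(F_11)_aff| = 12.


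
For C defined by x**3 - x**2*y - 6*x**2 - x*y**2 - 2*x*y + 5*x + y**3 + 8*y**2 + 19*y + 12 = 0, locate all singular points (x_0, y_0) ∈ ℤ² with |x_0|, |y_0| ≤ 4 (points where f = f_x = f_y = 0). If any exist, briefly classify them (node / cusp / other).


Singular points: {(1, -2)}; classification: node.

Compute partial derivatives:
  f_x = 3*x**2 - 2*x*y - 12*x - y**2 - 2*y + 5.
  f_y = -x**2 - 2*x*y - 2*x + 3*y**2 + 16*y + 19.
Scan x_0 ∈ {−4, ..., 4}. For each x_0, f_y(x_0, y) is a polynomial in y; find its integer roots y ∈ {−4, ..., 4}, then test f_x and f at those candidates.
  x = -4: f_y(-4, y) = 3*y**2 + 24*y + 11; no integer root y with |y| ≤ 4.
  x = -3: f_y(-3, y) = 3*y**2 + 22*y + 16; no integer root y with |y| ≤ 4.
  x = -2: f_y(-2, y) = 3*y**2 + 20*y + 19; no integer root y with |y| ≤ 4.
  x = -1: f_y(-1, y) = 3*y**2 + 18*y + 20; no integer root y with |y| ≤ 4.
  x = 0: f_y(0, y) = 3*y**2 + 16*y + 19; no integer root y with |y| ≤ 4.
  x = 1: f_y(1, y) = 3*y**2 + 14*y + 16; vanishes at y ∈ {-2}. (1, -2): f_x = 0, f = 0 — SINGULAR.
  x = 2: f_y(2, y) = 3*y**2 + 12*y + 11; no integer root y with |y| ≤ 4.
  x = 3: f_y(3, y) = 3*y**2 + 10*y + 4; no integer root y with |y| ≤ 4.
  x = 4: f_y(4, y) = 3*y**2 + 8*y - 5; no integer root y with |y| ≤ 4.
Only singular point on the grid: (1, -2).
Classify: substitute x = 1 + u, y = -2 + v and expand: f = u**3 - u**2*v - u**2 - u*v**2 + v**3 + v**2.
No constant or linear terms (consistent with a singular point). Quadratic part: -u**2 + v**2. Cubic part: u**3 - u**2*v - u*v**2 + v**3.
The quadratic part v**2 - u**2 = (v − u)(v + u) splits into two distinct linear factors, so there are two distinct tangent lines y − -2 = ±(x − 1) — this is a node (ordinary double point).
Classification: node.


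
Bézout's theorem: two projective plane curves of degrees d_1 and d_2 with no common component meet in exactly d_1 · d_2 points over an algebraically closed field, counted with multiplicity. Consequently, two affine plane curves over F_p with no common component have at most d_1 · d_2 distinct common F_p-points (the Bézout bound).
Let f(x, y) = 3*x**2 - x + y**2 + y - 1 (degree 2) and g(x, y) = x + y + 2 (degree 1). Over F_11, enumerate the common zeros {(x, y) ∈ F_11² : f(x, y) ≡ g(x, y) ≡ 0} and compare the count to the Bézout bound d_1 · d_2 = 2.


Common zeros: ∅; count = 0; Bézout bound = 2.

deg(f) = 2, deg(g) = 1, so Bézout bound = 2.
Scan x ∈ F_11. For each x, list the y ∈ F_11 with f(x, y) ≡ 0 and those with g(x, y) ≡ 0 (mod 11); the common zeros in that column are the intersection.
  x = 0: f ≡ 0 at y ∈ {3, 7}; g ≡ 0 at y ∈ {9}; common: ∅.
  x = 1: f ≡ 0 at y ∈ ∅; g ≡ 0 at y ∈ {8}; common: ∅.
  x = 2: f ≡ 0 at y ∈ {1, 9}; g ≡ 0 at y ∈ {7}; common: ∅.
  x = 3: f ≡ 0 at y ∈ ∅; g ≡ 0 at y ∈ {6}; common: ∅.
  x = 4: f ≡ 0 at y ∈ {3, 7}; g ≡ 0 at y ∈ {5}; common: ∅.
  x = 5: f ≡ 0 at y ∈ {5}; g ≡ 0 at y ∈ {4}; common: ∅.
  x = 6: f ≡ 0 at y ∈ {4, 6}; g ≡ 0 at y ∈ {3}; common: ∅.
  x = 7: f ≡ 0 at y ∈ ∅; g ≡ 0 at y ∈ {2}; common: ∅.
  x = 8: f ≡ 0 at y ∈ ∅; g ≡ 0 at y ∈ {1}; common: ∅.
  x = 9: f ≡ 0 at y ∈ {4, 6}; g ≡ 0 at y ∈ {0}; common: ∅.
  x = 10: f ≡ 0 at y ∈ {5}; g ≡ 0 at y ∈ {10}; common: ∅.
Collecting: common zeros = ∅, so the count is 0.
Comparison with the Bézout bound: 0 ≤ 2 = deg(f)·deg(g), as expected for curves with no common component (the affine F_11-count falls short of the bound because intersections may lie at infinity, over extension fields, or carry multiplicity).


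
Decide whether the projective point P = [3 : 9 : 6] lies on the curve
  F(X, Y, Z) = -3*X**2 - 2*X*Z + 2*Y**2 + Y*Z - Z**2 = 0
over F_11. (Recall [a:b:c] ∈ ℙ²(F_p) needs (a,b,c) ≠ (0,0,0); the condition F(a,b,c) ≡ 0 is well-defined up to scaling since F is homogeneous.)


F(3,9,6) ≡ 7 (mod 11); P is NOT on the curve.

Evaluate F(3, 9, 6) term-by-term (mod 11).
  -3*X**2 ↦ -3·9·1·1 = -27
  -2*X*Z ↦ -2·3·1·6 = -36
  2*Y**2 ↦ 2·1·81·1 = 162
  Y*Z ↦ 1·1·9·6 = 54
  -Z**2 ↦ -1·1·1·36 = -36
Sum: F(3, 9, 6) = (-27) + (-36) + (162) + (54) + (-36) = 117.
Reducing mod 11: 117 ≡ 7 (mod 11).
Since F(a, b, c) ≡ 7 ≠ 0 (mod 11), P does NOT lie on the curve.


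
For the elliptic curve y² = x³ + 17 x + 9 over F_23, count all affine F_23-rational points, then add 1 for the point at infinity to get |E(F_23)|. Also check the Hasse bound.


Affine points = {(0, 3), (0, 20), (1, 2), (1, 21), (3, 8), (3, 15), (4, 7), (4, 16), (5, 9), (5, 14), (8, 6), (8, 17), (10, 11), (10, 12), (11, 3), (11, 20), (12, 3), (12, 20), (13, 9), (13, 14), (14, 1), (14, 22), (17, 6), (17, 17), (18, 11), (18, 12), (20, 0), (21, 6), (21, 17)}; affine count = 29; |E(F_23)| = 30.

Discriminant check: Δ ∝ 4a³ + 27b² = 4·17³ + 27·9² = 4·4913 + 27·81 ≡ 12 (mod 23). Nonzero ⇒ E is nonsingular.
For each x ∈ F_23, compute rhs = x³ + 17·x + 9 mod 23, then count y ∈ F_23 with y² ≡ rhs.
  x = 0: rhs = 9, matching y values: 3, 20 (2 points).
  x = 1: rhs = 4, matching y values: 2, 21 (2 points).
  x = 2: rhs = 5, matching y values: none (0 points).
  x = 3: rhs = 18, matching y values: 8, 15 (2 points).
  x = 4: rhs = 3, matching y values: 7, 16 (2 points).
  x = 5: rhs = 12, matching y values: 9, 14 (2 points).
  x = 6: rhs = 5, matching y values: none (0 points).
  x = 7: rhs = 11, matching y values: none (0 points).
  x = 8: rhs = 13, matching y values: 6, 17 (2 points).
  x = 9: rhs = 17, matching y values: none (0 points).
  x = 10: rhs = 6, matching y values: 11, 12 (2 points).
  x = 11: rhs = 9, matching y values: 3, 20 (2 points).
  x = 12: rhs = 9, matching y values: 3, 20 (2 points).
  x = 13: rhs = 12, matching y values: 9, 14 (2 points).
  x = 14: rhs = 1, matching y values: 1, 22 (2 points).
  x = 15: rhs = 5, matching y values: none (0 points).
  x = 16: rhs = 7, matching y values: none (0 points).
  x = 17: rhs = 13, matching y values: 6, 17 (2 points).
  x = 18: rhs = 6, matching y values: 11, 12 (2 points).
  x = 19: rhs = 15, matching y values: none (0 points).
  x = 20: rhs = 0, matching y values: 0 (1 points).
  x = 21: rhs = 13, matching y values: 6, 17 (2 points).
  x = 22: rhs = 14, matching y values: none (0 points).
Total affine count: 29.
Full point count |E(F_23)| = 29 + 1 = 30.
Hasse bound: |30 − (23+1)| = |6| = 6 ≤ 2√23 ≈ 9.5917 ✓.


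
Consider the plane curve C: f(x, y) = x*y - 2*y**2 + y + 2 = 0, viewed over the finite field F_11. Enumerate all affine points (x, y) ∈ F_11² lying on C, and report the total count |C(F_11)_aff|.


Affine F_11-points: {(1, 4), (1, 8), (2, 2), (2, 5), (7, 6), (7, 9), (8, 3), (8, 7), (10, 1), (10, 10)}; count = 10.

For each of the 121 pairs (x, y) ∈ F_11², evaluate f(x, y) mod 11. Record the zeros.
  x = 0: [0↦2, 1↦1, 2↦7, 3↦9, 4↦7, 5↦1, 6↦2, 7↦10, 8↦3, 9↦3, 10↦10]  zeros at y ∈ ∅
  x = 1: [0↦2, 1↦2, 2↦9, 3↦1, 4↦0, 5↦6, 6↦8, 7↦6, 8↦0, 9↦1, 10↦9]  zeros at y ∈ {4, 8}
  x = 2: [0↦2, 1↦3, 2↦0, 3↦4, 4↦4, 5↦0, 6↦3, 7↦2, 8↦8, 9↦10, 10↦8]  zeros at y ∈ {2, 5}
  x = 3: [0↦2, 1↦4, 2↦2, 3↦7, 4↦8, 5↦5, 6↦9, 7↦9, 8↦5, 9↦8, 10↦7]  zeros at y ∈ ∅
  x = 4: [0↦2, 1↦5, 2↦4, 3↦10, 4↦1, 5↦10, 6↦4, 7↦5, 8↦2, 9↦6, 10↦6]  zeros at y ∈ ∅
  x = 5: [0↦2, 1↦6, 2↦6, 3↦2, 4↦5, 5↦4, 6↦10, 7↦1, 8↦10, 9↦4, 10↦5]  zeros at y ∈ ∅
  x = 6: [0↦2, 1↦7, 2↦8, 3↦5, 4↦9, 5↦9, 6↦5, 7↦8, 8↦7, 9↦2, 10↦4]  zeros at y ∈ ∅
  x = 7: [0↦2, 1↦8, 2↦10, 3↦8, 4↦2, 5↦3, 6↦0, 7↦4, 8↦4, 9↦0, 10↦3]  zeros at y ∈ {6, 9}
  x = 8: [0↦2, 1↦9, 2↦1, 3↦0, 4↦6, 5↦8, 6↦6, 7↦0, 8↦1, 9↦9, 10↦2]  zeros at y ∈ {3, 7}
  x = 9: [0↦2, 1↦10, 2↦3, 3↦3, 4↦10, 5↦2, 6↦1, 7↦7, 8↦9, 9↦7, 10↦1]  zeros at y ∈ ∅
  x = 10: [0↦2, 1↦0, 2↦5, 3↦6, 4↦3, 5↦7, 6↦7, 7↦3, 8↦6, 9↦5, 10↦0]  zeros at y ∈ {1, 10}
Collecting zeros: affine points = {(1, 4), (1, 8), (2, 2), (2, 5), (7, 6), (7, 9), (8, 3), (8, 7), (10, 1), (10, 10)}.
Total count |C(F_11)_aff| = 10.


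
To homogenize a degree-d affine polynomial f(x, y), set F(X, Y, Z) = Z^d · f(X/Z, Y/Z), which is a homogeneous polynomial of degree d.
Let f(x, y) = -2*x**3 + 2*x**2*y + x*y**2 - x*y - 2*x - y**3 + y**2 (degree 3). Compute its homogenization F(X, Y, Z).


F(X, Y, Z) = -2*X**3 + 2*X**2*Y + X*Y**2 - X*Y*Z - 2*X*Z**2 - Y**3 + Y**2*Z

deg(f) = 3.
Substitute x = X/Z, y = Y/Z into f, then multiply by Z^3.
  monomial -2·x^3·y^0 ↦ -2·X^3·Y^0·Z^0.
  monomial 2·x^2·y^1 ↦ 2·X^2·Y^1·Z^0.
  monomial 1·x^1·y^2 ↦ 1·X^1·Y^2·Z^0.
  monomial -1·x^1·y^1 ↦ -1·X^1·Y^1·Z^1.
  monomial -2·x^1·y^0 ↦ -2·X^1·Y^0·Z^2.
  monomial -1·x^0·y^3 ↦ -1·X^0·Y^3·Z^0.
  monomial 1·x^0·y^2 ↦ 1·X^0·Y^2·Z^1.
Collecting: F(X, Y, Z) = -2*X**3 + 2*X**2*Y + X*Y**2 - X*Y*Z - 2*X*Z**2 - Y**3 + Y**2*Z.


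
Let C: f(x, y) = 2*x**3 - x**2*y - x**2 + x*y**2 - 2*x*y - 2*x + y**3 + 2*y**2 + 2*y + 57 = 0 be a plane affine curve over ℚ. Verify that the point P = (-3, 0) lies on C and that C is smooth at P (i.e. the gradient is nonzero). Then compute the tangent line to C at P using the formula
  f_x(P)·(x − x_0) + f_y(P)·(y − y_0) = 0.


Tangent line at P: 58*x - y + 174 = 0.

Step 1: f(-3, 0) = 0, so P lies on C.
Step 2: partial derivatives
  f_x(x, y) = 6*x**2 - 2*x*y - 2*x + y**2 - 2*y - 2, f_y(x, y) = -x**2 + 2*x*y - 2*x + 3*y**2 + 4*y + 2.
  f_x(P) = 58, f_y(P) = -1 (gradient nonzero, so P is smooth).
Step 3: tangent line at P: 58·(x − -3) + -1·(y − 0) = 0.
Expanding: 58*x - y + 174 = 0.


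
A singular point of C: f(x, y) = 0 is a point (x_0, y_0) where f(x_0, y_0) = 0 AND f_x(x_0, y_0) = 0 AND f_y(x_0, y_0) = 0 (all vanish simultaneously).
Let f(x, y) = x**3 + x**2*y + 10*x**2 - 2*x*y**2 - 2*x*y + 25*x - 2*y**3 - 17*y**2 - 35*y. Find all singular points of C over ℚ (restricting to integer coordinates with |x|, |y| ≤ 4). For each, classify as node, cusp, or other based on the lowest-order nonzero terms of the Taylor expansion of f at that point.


Singular points: {(-3, -2)}; classification: node.

Compute partial derivatives:
  f_x = 3*x**2 + 2*x*y + 20*x - 2*y**2 - 2*y + 25.
  f_y = x**2 - 4*x*y - 2*x - 6*y**2 - 34*y - 35.
Scan x_0 ∈ {−4, ..., 4}. For each x_0, f_y(x_0, y) is a polynomial in y; find its integer roots y ∈ {−4, ..., 4}, then test f_x and f at those candidates.
  x = -4: f_y(-4, y) = -6*y**2 - 18*y - 11; no integer root y with |y| ≤ 4.
  x = -3: f_y(-3, y) = -6*y**2 - 22*y - 20; vanishes at y ∈ {-2}. (-3, -2): f_x = 0, f = 0 — SINGULAR.
  x = -2: f_y(-2, y) = -6*y**2 - 26*y - 27; no integer root y with |y| ≤ 4.
  x = -1: f_y(-1, y) = -6*y**2 - 30*y - 32; no integer root y with |y| ≤ 4.
  x = 0: f_y(0, y) = -6*y**2 - 34*y - 35; no integer root y with |y| ≤ 4.
  x = 1: f_y(1, y) = -6*y**2 - 38*y - 36; no integer root y with |y| ≤ 4.
  x = 2: f_y(2, y) = -6*y**2 - 42*y - 35; no integer root y with |y| ≤ 4.
  x = 3: f_y(3, y) = -6*y**2 - 46*y - 32; no integer root y with |y| ≤ 4.
  x = 4: f_y(4, y) = -6*y**2 - 50*y - 27; no integer root y with |y| ≤ 4.
Only singular point on the grid: (-3, -2).
Classify: substitute x = -3 + u, y = -2 + v and expand: f = u**3 + u**2*v - u**2 - 2*u*v**2 - 2*v**3 + v**2.
No constant or linear terms (consistent with a singular point). Quadratic part: -u**2 + v**2. Cubic part: u**3 + u**2*v - 2*u*v**2 - 2*v**3.
The quadratic part v**2 - u**2 = (v − u)(v + u) splits into two distinct linear factors, so there are two distinct tangent lines y − -2 = ±(x − -3) — this is a node (ordinary double point).
Classification: node.


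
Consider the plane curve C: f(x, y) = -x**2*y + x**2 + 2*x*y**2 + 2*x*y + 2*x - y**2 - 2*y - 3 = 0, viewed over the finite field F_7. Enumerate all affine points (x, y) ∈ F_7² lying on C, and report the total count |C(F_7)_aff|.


Affine F_7-points: {(1, 0), (1, 1), (2, 5), (3, 3), (3, 5), (4, 0)}; count = 6.

For each of the 49 pairs (x, y) ∈ F_7², evaluate f(x, y) mod 7. Record the zeros.
  x = 0: [0↦4, 1↦1, 2↦3, 3↦3, 4↦1, 5↦4, 6↦5]  zeros at y ∈ ∅
  x = 1: [0↦0, 1↦0, 2↦2, 3↦6, 4↦5, 5↦6, 6↦2]  zeros at y ∈ {0, 1}
  x = 2: [0↦5, 1↦6, 2↦6, 3↦5, 4↦3, 5↦0, 6↦3]  zeros at y ∈ {5}
  x = 3: [0↦5, 1↦5, 2↦1, 3↦0, 4↦2, 5↦0, 6↦1]  zeros at y ∈ {3, 5}
  x = 4: [0↦0, 1↦4, 2↦1, 3↦5, 4↦2, 5↦6, 6↦3]  zeros at y ∈ {0}
  x = 5: [0↦4, 1↦3, 2↦6, 3↦6, 4↦3, 5↦4, 6↦2]  zeros at y ∈ ∅
  x = 6: [0↦3, 1↦2, 2↦2, 3↦3, 4↦5, 5↦1, 6↦5]  zeros at y ∈ ∅
Collecting zeros: affine points = {(1, 0), (1, 1), (2, 5), (3, 3), (3, 5), (4, 0)}.
Total count |C(F_7)_aff| = 6.


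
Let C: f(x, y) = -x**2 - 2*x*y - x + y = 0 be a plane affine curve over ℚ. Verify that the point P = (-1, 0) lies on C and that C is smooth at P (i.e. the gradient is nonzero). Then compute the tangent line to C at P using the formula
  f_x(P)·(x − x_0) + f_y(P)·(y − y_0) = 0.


Tangent line at P: x + 3*y + 1 = 0.

Step 1: f(-1, 0) = 0, so P lies on C.
Step 2: partial derivatives
  f_x(x, y) = -2*x - 2*y - 1, f_y(x, y) = 1 - 2*x.
  f_x(P) = 1, f_y(P) = 3 (gradient nonzero, so P is smooth).
Step 3: tangent line at P: 1·(x − -1) + 3·(y − 0) = 0.
Expanding: x + 3*y + 1 = 0.


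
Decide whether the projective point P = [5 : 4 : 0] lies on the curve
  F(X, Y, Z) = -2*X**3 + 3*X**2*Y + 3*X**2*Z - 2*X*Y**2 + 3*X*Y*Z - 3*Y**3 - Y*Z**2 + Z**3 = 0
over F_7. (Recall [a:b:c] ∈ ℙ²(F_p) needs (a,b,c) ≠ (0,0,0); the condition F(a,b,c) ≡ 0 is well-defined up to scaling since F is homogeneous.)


F(5,4,0) ≡ 6 (mod 7); P is NOT on the curve.

Evaluate F(5, 4, 0) term-by-term (mod 7).
  -2*X**3 ↦ -2·125·1·1 = -250
  3*X**2*Y ↦ 3·25·4·1 = 300
  3*X**2*Z ↦ 3·25·1·0 = 0
  -2*X*Y**2 ↦ -2·5·16·1 = -160
  3*X*Y*Z ↦ 3·5·4·0 = 0
  -3*Y**3 ↦ -3·1·64·1 = -192
  -Y*Z**2 ↦ -1·1·4·0 = 0
  Z**3 ↦ 1·1·1·0 = 0
Sum: F(5, 4, 0) = (-250) + (300) + (0) + (-160) + (0) + (-192) + (0) + (0) = -302.
Reducing mod 7: -302 ≡ 6 (mod 7).
Since F(a, b, c) ≡ 6 ≠ 0 (mod 7), P does NOT lie on the curve.


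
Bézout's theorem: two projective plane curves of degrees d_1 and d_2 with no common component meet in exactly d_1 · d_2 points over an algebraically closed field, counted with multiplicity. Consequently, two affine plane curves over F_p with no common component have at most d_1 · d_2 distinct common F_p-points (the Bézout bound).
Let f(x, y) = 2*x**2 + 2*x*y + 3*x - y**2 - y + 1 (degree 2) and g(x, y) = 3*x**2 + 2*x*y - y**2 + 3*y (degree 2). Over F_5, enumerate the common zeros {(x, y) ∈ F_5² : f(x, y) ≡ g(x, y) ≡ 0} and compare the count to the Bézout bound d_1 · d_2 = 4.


Common zeros: ∅; count = 0; Bézout bound = 4.

deg(f) = 2, deg(g) = 2, so Bézout bound = 4.
Scan x ∈ F_5. For each x, list the y ∈ F_5 with f(x, y) ≡ 0 and those with g(x, y) ≡ 0 (mod 5); the common zeros in that column are the intersection.
  x = 0: f ≡ 0 at y ∈ {2}; g ≡ 0 at y ∈ {0, 3}; common: ∅.
  x = 1: f ≡ 0 at y ∈ {3}; g ≡ 0 at y ∈ ∅; common: ∅.
  x = 2: f ≡ 0 at y ∈ {0, 3}; g ≡ 0 at y ∈ ∅; common: ∅.
  x = 3: f ≡ 0 at y ∈ ∅; g ≡ 0 at y ∈ {1, 3}; common: ∅.
  x = 4: f ≡ 0 at y ∈ {0, 2}; g ≡ 0 at y ∈ ∅; common: ∅.
Collecting: common zeros = ∅, so the count is 0.
Comparison with the Bézout bound: 0 ≤ 4 = deg(f)·deg(g), as expected for curves with no common component (the affine F_5-count falls short of the bound because intersections may lie at infinity, over extension fields, or carry multiplicity).


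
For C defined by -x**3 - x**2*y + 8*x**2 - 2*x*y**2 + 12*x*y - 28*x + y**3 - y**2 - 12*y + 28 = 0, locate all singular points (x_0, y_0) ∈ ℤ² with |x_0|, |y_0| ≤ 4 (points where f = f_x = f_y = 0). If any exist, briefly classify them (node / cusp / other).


Singular points: {(2, 2)}; classification: cusp.

Compute partial derivatives:
  f_x = -3*x**2 - 2*x*y + 16*x - 2*y**2 + 12*y - 28.
  f_y = -x**2 - 4*x*y + 12*x + 3*y**2 - 2*y - 12.
Scan x_0 ∈ {−4, ..., 4}. For each x_0, f_y(x_0, y) is a polynomial in y; find its integer roots y ∈ {−4, ..., 4}, then test f_x and f at those candidates.
  x = -4: f_y(-4, y) = 3*y**2 + 14*y - 76; no integer root y with |y| ≤ 4.
  x = -3: f_y(-3, y) = 3*y**2 + 10*y - 57; vanishes at y ∈ {3}. (-3, 3): f_x = -67 ≠ 0.
  x = -2: f_y(-2, y) = 3*y**2 + 6*y - 40; no integer root y with |y| ≤ 4.
  x = -1: f_y(-1, y) = 3*y**2 + 2*y - 25; no integer root y with |y| ≤ 4.
  x = 0: f_y(0, y) = 3*y**2 - 2*y - 12; no integer root y with |y| ≤ 4.
  x = 1: f_y(1, y) = 3*y**2 - 6*y - 1; no integer root y with |y| ≤ 4.
  x = 2: f_y(2, y) = 3*y**2 - 10*y + 8; vanishes at y ∈ {2}. (2, 2): f_x = 0, f = 0 — SINGULAR.
  x = 3: f_y(3, y) = 3*y**2 - 14*y + 15; vanishes at y ∈ {3}. (3, 3): f_x = -7 ≠ 0.
  x = 4: f_y(4, y) = 3*y**2 - 18*y + 20; no integer root y with |y| ≤ 4.
Only singular point on the grid: (2, 2).
Classify: substitute x = 2 + u, y = 2 + v and expand: f = -u**3 - u**2*v - 2*u*v**2 + v**3 + v**2.
No constant or linear terms (consistent with a singular point). Quadratic part: v**2. Cubic part: -u**3 - u**2*v - 2*u*v**2 + v**3.
The quadratic part v**2 is a perfect square, so there is a single (double) tangent line v = 0, i.e. y = 2. Restricting the cubic part to that line (v = 0) leaves -u**3 ≠ 0, so f is not divisible by v and the branch is v² ≈ u**3 to lowest order — this is a cusp.
Classification: cusp.


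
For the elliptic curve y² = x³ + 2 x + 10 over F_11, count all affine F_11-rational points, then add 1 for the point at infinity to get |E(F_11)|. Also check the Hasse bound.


Affine points = {(2, 0), (4, 4), (4, 7), (7, 2), (7, 9), (9, 3), (9, 8)}; affine count = 7; |E(F_11)| = 8.

Discriminant check: Δ ∝ 4a³ + 27b² = 4·2³ + 27·10² = 4·8 + 27·100 ≡ 4 (mod 11). Nonzero ⇒ E is nonsingular.
For each x ∈ F_11, compute rhs = x³ + 2·x + 10 mod 11, then count y ∈ F_11 with y² ≡ rhs.
  x = 0: rhs = 10, matching y values: none (0 points).
  x = 1: rhs = 2, matching y values: none (0 points).
  x = 2: rhs = 0, matching y values: 0 (1 points).
  x = 3: rhs = 10, matching y values: none (0 points).
  x = 4: rhs = 5, matching y values: 4, 7 (2 points).
  x = 5: rhs = 2, matching y values: none (0 points).
  x = 6: rhs = 7, matching y values: none (0 points).
  x = 7: rhs = 4, matching y values: 2, 9 (2 points).
  x = 8: rhs = 10, matching y values: none (0 points).
  x = 9: rhs = 9, matching y values: 3, 8 (2 points).
  x = 10: rhs = 7, matching y values: none (0 points).
Total affine count: 7.
Full point count |E(F_11)| = 7 + 1 = 8.
Hasse bound: |8 − (11+1)| = |-4| = 4 ≤ 2√11 ≈ 6.6332 ✓.


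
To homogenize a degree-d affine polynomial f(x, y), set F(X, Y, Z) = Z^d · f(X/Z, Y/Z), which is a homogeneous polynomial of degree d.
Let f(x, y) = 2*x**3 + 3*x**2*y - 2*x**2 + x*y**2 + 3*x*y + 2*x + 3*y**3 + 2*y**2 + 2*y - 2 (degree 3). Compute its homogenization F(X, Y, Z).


F(X, Y, Z) = 2*X**3 + 3*X**2*Y - 2*X**2*Z + X*Y**2 + 3*X*Y*Z + 2*X*Z**2 + 3*Y**3 + 2*Y**2*Z + 2*Y*Z**2 - 2*Z**3

deg(f) = 3.
Substitute x = X/Z, y = Y/Z into f, then multiply by Z^3.
  monomial 2·x^3·y^0 ↦ 2·X^3·Y^0·Z^0.
  monomial 3·x^2·y^1 ↦ 3·X^2·Y^1·Z^0.
  monomial -2·x^2·y^0 ↦ -2·X^2·Y^0·Z^1.
  monomial 1·x^1·y^2 ↦ 1·X^1·Y^2·Z^0.
  monomial 3·x^1·y^1 ↦ 3·X^1·Y^1·Z^1.
  monomial 2·x^1·y^0 ↦ 2·X^1·Y^0·Z^2.
  monomial 3·x^0·y^3 ↦ 3·X^0·Y^3·Z^0.
  monomial 2·x^0·y^2 ↦ 2·X^0·Y^2·Z^1.
  monomial 2·x^0·y^1 ↦ 2·X^0·Y^1·Z^2.
  monomial -2·x^0·y^0 ↦ -2·X^0·Y^0·Z^3.
Collecting: F(X, Y, Z) = 2*X**3 + 3*X**2*Y - 2*X**2*Z + X*Y**2 + 3*X*Y*Z + 2*X*Z**2 + 3*Y**3 + 2*Y**2*Z + 2*Y*Z**2 - 2*Z**3.


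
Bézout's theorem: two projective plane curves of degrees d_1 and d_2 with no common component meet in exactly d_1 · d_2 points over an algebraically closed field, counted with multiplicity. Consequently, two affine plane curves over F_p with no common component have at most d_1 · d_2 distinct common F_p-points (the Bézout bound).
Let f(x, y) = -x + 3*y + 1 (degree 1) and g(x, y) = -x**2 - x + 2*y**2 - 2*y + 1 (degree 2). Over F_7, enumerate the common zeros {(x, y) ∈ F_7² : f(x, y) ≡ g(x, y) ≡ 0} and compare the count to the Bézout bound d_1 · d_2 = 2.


Common zeros: {(2, 5)}; count = 1; Bézout bound = 2.

deg(f) = 1, deg(g) = 2, so Bézout bound = 2.
Scan x ∈ F_7. For each x, list the y ∈ F_7 with f(x, y) ≡ 0 and those with g(x, y) ≡ 0 (mod 7); the common zeros in that column are the intersection.
  x = 0: f ≡ 0 at y ∈ {2}; g ≡ 0 at y ∈ ∅; common: ∅.
  x = 1: f ≡ 0 at y ∈ {0}; g ≡ 0 at y ∈ ∅; common: ∅.
  x = 2: f ≡ 0 at y ∈ {5}; g ≡ 0 at y ∈ {3, 5}; common: {5}.
  x = 3: f ≡ 0 at y ∈ {3}; g ≡ 0 at y ∈ {2, 6}; common: ∅.
  x = 4: f ≡ 0 at y ∈ {1}; g ≡ 0 at y ∈ {3, 5}; common: ∅.
  x = 5: f ≡ 0 at y ∈ {6}; g ≡ 0 at y ∈ ∅; common: ∅.
  x = 6: f ≡ 0 at y ∈ {4}; g ≡ 0 at y ∈ ∅; common: ∅.
Collecting: common zeros = {(2, 5)}, so the count is 1.
Comparison with the Bézout bound: 1 ≤ 2 = deg(f)·deg(g), as expected for curves with no common component (the affine F_7-count falls short of the bound because intersections may lie at infinity, over extension fields, or carry multiplicity).


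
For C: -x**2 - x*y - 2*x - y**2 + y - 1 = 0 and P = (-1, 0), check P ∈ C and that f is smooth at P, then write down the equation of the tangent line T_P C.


Tangent line at P: 2*y = 0.

Step 1: f(-1, 0) = 0, so P lies on C.
Step 2: partial derivatives
  f_x(x, y) = -2*x - y - 2, f_y(x, y) = -x - 2*y + 1.
  f_x(P) = 0, f_y(P) = 2 (gradient nonzero, so P is smooth).
Step 3: tangent line at P: 0·(x − -1) + 2·(y − 0) = 0.
Expanding: 2*y = 0.


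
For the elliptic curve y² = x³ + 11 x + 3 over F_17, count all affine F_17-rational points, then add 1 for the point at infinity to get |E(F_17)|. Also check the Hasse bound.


Affine points = {(1, 7), (1, 10), (2, 4), (2, 13), (4, 3), (4, 14), (5, 8), (5, 9), (6, 8), (6, 9), (7, 7), (7, 10), (8, 5), (8, 12), (9, 7), (9, 10), (10, 5), (10, 12), (16, 5), (16, 12)}; affine count = 20; |E(F_17)| = 21.

Discriminant check: Δ ∝ 4a³ + 27b² = 4·11³ + 27·3² = 4·1331 + 27·9 ≡ 8 (mod 17). Nonzero ⇒ E is nonsingular.
For each x ∈ F_17, compute rhs = x³ + 11·x + 3 mod 17, then count y ∈ F_17 with y² ≡ rhs.
  x = 0: rhs = 3, matching y values: none (0 points).
  x = 1: rhs = 15, matching y values: 7, 10 (2 points).
  x = 2: rhs = 16, matching y values: 4, 13 (2 points).
  x = 3: rhs = 12, matching y values: none (0 points).
  x = 4: rhs = 9, matching y values: 3, 14 (2 points).
  x = 5: rhs = 13, matching y values: 8, 9 (2 points).
  x = 6: rhs = 13, matching y values: 8, 9 (2 points).
  x = 7: rhs = 15, matching y values: 7, 10 (2 points).
  x = 8: rhs = 8, matching y values: 5, 12 (2 points).
  x = 9: rhs = 15, matching y values: 7, 10 (2 points).
  x = 10: rhs = 8, matching y values: 5, 12 (2 points).
  x = 11: rhs = 10, matching y values: none (0 points).
  x = 12: rhs = 10, matching y values: none (0 points).
  x = 13: rhs = 14, matching y values: none (0 points).
  x = 14: rhs = 11, matching y values: none (0 points).
  x = 15: rhs = 7, matching y values: none (0 points).
  x = 16: rhs = 8, matching y values: 5, 12 (2 points).
Total affine count: 20.
Full point count |E(F_17)| = 20 + 1 = 21.
Hasse bound: |21 − (17+1)| = |3| = 3 ≤ 2√17 ≈ 8.2462 ✓.


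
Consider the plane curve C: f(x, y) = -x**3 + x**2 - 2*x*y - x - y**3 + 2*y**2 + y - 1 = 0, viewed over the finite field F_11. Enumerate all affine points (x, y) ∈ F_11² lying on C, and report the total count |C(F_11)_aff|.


Affine F_11-points: {(3, 0), (6, 0), (6, 2), (7, 7), (7, 10), (9, 10)}; count = 6.

For each of the 121 pairs (x, y) ∈ F_11², evaluate f(x, y) mod 11. Record the zeros.
  x = 0: [0↦10, 1↦1, 2↦1, 3↦4, 4↦4, 5↦6, 6↦4, 7↦3, 8↦8, 9↦2, 10↦1]  zeros at y ∈ ∅
  x = 1: [0↦9, 1↦9, 2↦7, 3↦8, 4↦6, 5↦6, 6↦2, 7↦10, 8↦2, 9↦5, 10↦2]  zeros at y ∈ ∅
  x = 2: [0↦4, 1↦2, 2↦9, 3↦8, 4↦4, 5↦2, 6↦7, 7↦2, 8↦3, 9↦4, 10↦10]  zeros at y ∈ ∅
  x = 3: [0↦0, 1↦7, 2↦1, 3↦9, 4↦3, 5↦10, 6↦2, 7↦6, 8↦5, 9↦4, 10↦8]  zeros at y ∈ {0}
  x = 4: [0↦2, 1↦7, 2↦10, 3↦5, 4↦8, 5↦2, 6↦3, 7↦5, 8↦2, 9↦10, 10↦1]  zeros at y ∈ ∅
  x = 5: [0↦4, 1↦7, 2↦8, 3↦1, 4↦2, 5↦5, 6↦4, 7↦4, 8↦10, 9↦5, 10↦5]  zeros at y ∈ ∅
  x = 6: [0↦0, 1↦1, 2↦0, 3↦2, 4↦1, 5↦2, 6↦10, 7↦8, 8↦1, 9↦5, 10↦3]  zeros at y ∈ {0, 2}
  x = 7: [0↦6, 1↦5, 2↦2, 3↦2, 4↦10, 5↦9, 6↦4, 7↦0, 8↦2, 9↦4, 10↦0]  zeros at y ∈ {7, 10}
  x = 8: [0↦5, 1↦2, 2↦8, 3↦6, 4↦1, 5↦9, 6↦2, 7↦7, 8↦7, 9↦7, 10↦1]  zeros at y ∈ ∅
  x = 9: [0↦2, 1↦8, 2↦1, 3↦8, 4↦1, 5↦7, 6↦9, 7↦1, 8↦10, 9↦8, 10↦0]  zeros at y ∈ {10}
  x = 10: [0↦2, 1↦6, 2↦8, 3↦2, 4↦4, 5↦8, 6↦8, 7↦9, 8↦5, 9↦1, 10↦2]  zeros at y ∈ ∅
Collecting zeros: affine points = {(3, 0), (6, 0), (6, 2), (7, 7), (7, 10), (9, 10)}.
Total count |C(F_11)_aff| = 6.


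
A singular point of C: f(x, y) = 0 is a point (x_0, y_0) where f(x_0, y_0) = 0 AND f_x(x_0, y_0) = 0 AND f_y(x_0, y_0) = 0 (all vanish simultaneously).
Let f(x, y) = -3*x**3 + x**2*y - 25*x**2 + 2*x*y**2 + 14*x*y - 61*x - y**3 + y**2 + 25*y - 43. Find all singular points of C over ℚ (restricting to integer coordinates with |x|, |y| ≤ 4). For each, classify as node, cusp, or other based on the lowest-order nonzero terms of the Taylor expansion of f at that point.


Singular points: {(-3, -2)}; classification: cusp.

Compute partial derivatives:
  f_x = -9*x**2 + 2*x*y - 50*x + 2*y**2 + 14*y - 61.
  f_y = x**2 + 4*x*y + 14*x - 3*y**2 + 2*y + 25.
Scan x_0 ∈ {−4, ..., 4}. For each x_0, f_y(x_0, y) is a polynomial in y; find its integer roots y ∈ {−4, ..., 4}, then test f_x and f at those candidates.
  x = -4: f_y(-4, y) = -3*y**2 - 14*y - 15; vanishes at y ∈ {-3}. (-4, -3): f_x = -5 ≠ 0.
  x = -3: f_y(-3, y) = -3*y**2 - 10*y - 8; vanishes at y ∈ {-2}. (-3, -2): f_x = 0, f = 0 — SINGULAR.
  x = -2: f_y(-2, y) = -3*y**2 - 6*y + 1; no integer root y with |y| ≤ 4.
  x = -1: f_y(-1, y) = -3*y**2 - 2*y + 12; no integer root y with |y| ≤ 4.
  x = 0: f_y(0, y) = -3*y**2 + 2*y + 25; no integer root y with |y| ≤ 4.
  x = 1: f_y(1, y) = -3*y**2 + 6*y + 40; no integer root y with |y| ≤ 4.
  x = 2: f_y(2, y) = -3*y**2 + 10*y + 57; vanishes at y ∈ {-3}. (2, -3): f_x = -233 ≠ 0.
  x = 3: f_y(3, y) = -3*y**2 + 14*y + 76; no integer root y with |y| ≤ 4.
  x = 4: f_y(4, y) = -3*y**2 + 18*y + 97; no integer root y with |y| ≤ 4.
Only singular point on the grid: (-3, -2).
Classify: substitute x = -3 + u, y = -2 + v and expand: f = -3*u**3 + u**2*v + 2*u*v**2 - v**3 + v**2.
No constant or linear terms (consistent with a singular point). Quadratic part: v**2. Cubic part: -3*u**3 + u**2*v + 2*u*v**2 - v**3.
The quadratic part v**2 is a perfect square, so there is a single (double) tangent line v = 0, i.e. y = -2. Restricting the cubic part to that line (v = 0) leaves -3*u**3 ≠ 0, so f is not divisible by v and the branch is v² ≈ 3*u**3 to lowest order — this is a cusp.
Classification: cusp.


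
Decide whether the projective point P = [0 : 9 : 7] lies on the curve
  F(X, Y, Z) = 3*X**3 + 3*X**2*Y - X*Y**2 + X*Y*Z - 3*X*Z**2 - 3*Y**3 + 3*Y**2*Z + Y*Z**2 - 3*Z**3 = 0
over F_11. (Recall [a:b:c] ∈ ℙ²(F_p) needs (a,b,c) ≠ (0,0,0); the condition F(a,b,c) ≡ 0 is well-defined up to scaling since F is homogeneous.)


F(0,9,7) ≡ 4 (mod 11); P is NOT on the curve.

Evaluate F(0, 9, 7) term-by-term (mod 11).
  3*X**3 ↦ 3·0·1·1 = 0
  3*X**2*Y ↦ 3·0·9·1 = 0
  -X*Y**2 ↦ -1·0·81·1 = 0
  X*Y*Z ↦ 1·0·9·7 = 0
  -3*X*Z**2 ↦ -3·0·1·49 = 0
  -3*Y**3 ↦ -3·1·729·1 = -2187
  3*Y**2*Z ↦ 3·1·81·7 = 1701
  Y*Z**2 ↦ 1·1·9·49 = 441
  -3*Z**3 ↦ -3·1·1·343 = -1029
Sum: F(0, 9, 7) = (0) + (0) + (0) + (0) + (0) + (-2187) + (1701) + (441) + (-1029) = -1074.
Reducing mod 11: -1074 ≡ 4 (mod 11).
Since F(a, b, c) ≡ 4 ≠ 0 (mod 11), P does NOT lie on the curve.


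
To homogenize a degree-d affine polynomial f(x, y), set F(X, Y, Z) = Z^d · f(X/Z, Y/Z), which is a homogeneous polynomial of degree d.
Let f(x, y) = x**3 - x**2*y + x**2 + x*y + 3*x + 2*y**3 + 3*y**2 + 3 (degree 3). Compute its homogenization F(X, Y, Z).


F(X, Y, Z) = X**3 - X**2*Y + X**2*Z + X*Y*Z + 3*X*Z**2 + 2*Y**3 + 3*Y**2*Z + 3*Z**3

deg(f) = 3.
Substitute x = X/Z, y = Y/Z into f, then multiply by Z^3.
  monomial 1·x^3·y^0 ↦ 1·X^3·Y^0·Z^0.
  monomial -1·x^2·y^1 ↦ -1·X^2·Y^1·Z^0.
  monomial 1·x^2·y^0 ↦ 1·X^2·Y^0·Z^1.
  monomial 1·x^1·y^1 ↦ 1·X^1·Y^1·Z^1.
  monomial 3·x^1·y^0 ↦ 3·X^1·Y^0·Z^2.
  monomial 2·x^0·y^3 ↦ 2·X^0·Y^3·Z^0.
  monomial 3·x^0·y^2 ↦ 3·X^0·Y^2·Z^1.
  monomial 3·x^0·y^0 ↦ 3·X^0·Y^0·Z^3.
Collecting: F(X, Y, Z) = X**3 - X**2*Y + X**2*Z + X*Y*Z + 3*X*Z**2 + 2*Y**3 + 3*Y**2*Z + 3*Z**3.


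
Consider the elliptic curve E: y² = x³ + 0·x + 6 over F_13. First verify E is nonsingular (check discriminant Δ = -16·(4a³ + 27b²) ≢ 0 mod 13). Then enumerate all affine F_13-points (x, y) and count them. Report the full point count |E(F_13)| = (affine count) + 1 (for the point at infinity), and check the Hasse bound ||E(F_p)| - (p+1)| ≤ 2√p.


Affine points = {(2, 1), (2, 12), (5, 1), (5, 12), (6, 1), (6, 12)}; affine count = 6; |E(F_13)| = 7.

Discriminant check: Δ ∝ 4a³ + 27b² = 4·0³ + 27·6² = 4·0 + 27·36 ≡ 10 (mod 13). Nonzero ⇒ E is nonsingular.
For each x ∈ F_13, compute rhs = x³ + 0·x + 6 mod 13, then count y ∈ F_13 with y² ≡ rhs.
  x = 0: rhs = 6, matching y values: none (0 points).
  x = 1: rhs = 7, matching y values: none (0 points).
  x = 2: rhs = 1, matching y values: 1, 12 (2 points).
  x = 3: rhs = 7, matching y values: none (0 points).
  x = 4: rhs = 5, matching y values: none (0 points).
  x = 5: rhs = 1, matching y values: 1, 12 (2 points).
  x = 6: rhs = 1, matching y values: 1, 12 (2 points).
  x = 7: rhs = 11, matching y values: none (0 points).
  x = 8: rhs = 11, matching y values: none (0 points).
  x = 9: rhs = 7, matching y values: none (0 points).
  x = 10: rhs = 5, matching y values: none (0 points).
  x = 11: rhs = 11, matching y values: none (0 points).
  x = 12: rhs = 5, matching y values: none (0 points).
Total affine count: 6.
Full point count |E(F_13)| = 6 + 1 = 7.
Hasse bound: |7 − (13+1)| = |-7| = 7 ≤ 2√13 ≈ 7.2111 ✓.


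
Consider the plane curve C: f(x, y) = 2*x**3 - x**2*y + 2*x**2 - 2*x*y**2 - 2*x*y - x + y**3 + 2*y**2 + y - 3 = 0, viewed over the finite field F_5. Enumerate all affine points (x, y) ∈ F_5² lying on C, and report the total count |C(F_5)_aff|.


Affine F_5-points: {(0, 2), (0, 3), (1, 0), (2, 2), (3, 2), (3, 3), (3, 4), (4, 1)}; count = 8.

For each of the 25 pairs (x, y) ∈ F_5², evaluate f(x, y) mod 5. Record the zeros.
  x = 0: [0↦2, 1↦1, 2↦0, 3↦0, 4↦2]  zeros at y ∈ {2, 3}
  x = 1: [0↦0, 1↦4, 2↦4, 3↦1, 4↦1]  zeros at y ∈ {0}
  x = 2: [0↦4, 1↦1, 2↦0, 3↦2, 4↦3]  zeros at y ∈ {2}
  x = 3: [0↦1, 1↦4, 2↦0, 3↦0, 4↦0]  zeros at y ∈ {2, 3, 4}
  x = 4: [0↦3, 1↦0, 2↦1, 3↦2, 4↦4]  zeros at y ∈ {1}
Collecting zeros: affine points = {(0, 2), (0, 3), (1, 0), (2, 2), (3, 2), (3, 3), (3, 4), (4, 1)}.
Total count |C(F_5)_aff| = 8.


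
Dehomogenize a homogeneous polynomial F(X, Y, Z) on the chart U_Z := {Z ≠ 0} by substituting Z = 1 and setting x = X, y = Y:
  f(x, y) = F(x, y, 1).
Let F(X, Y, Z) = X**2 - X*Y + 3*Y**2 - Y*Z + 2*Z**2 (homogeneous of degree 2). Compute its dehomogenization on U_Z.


f(x, y) = x**2 - x*y + 3*y**2 - y + 2

On U_Z we set Z = 1. Each monomial c·X^i·Y^j·Z^k in F becomes c·x^i·y^j·1^k = c·x^i·y^j.
Substituting Z = 1: F(X, Y, 1) = x**2 - x*y + 3*y**2 - y + 2.
Note: deg(f) ≤ deg(F) = 2; strict inequality happens when F is divisible by Z (lost terms).


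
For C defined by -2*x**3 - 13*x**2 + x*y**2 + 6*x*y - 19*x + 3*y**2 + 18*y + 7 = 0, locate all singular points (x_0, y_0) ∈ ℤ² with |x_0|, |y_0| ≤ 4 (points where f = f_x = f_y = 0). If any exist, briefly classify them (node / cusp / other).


Singular points: {(-2, -3)}; classification: node.

Compute partial derivatives:
  f_x = -6*x**2 - 26*x + y**2 + 6*y - 19.
  f_y = 2*x*y + 6*x + 6*y + 18.
Scan x_0 ∈ {−4, ..., 4}. For each x_0, f_y(x_0, y) is a polynomial in y; find its integer roots y ∈ {−4, ..., 4}, then test f_x and f at those candidates.
  x = -4: f_y(-4, y) = -2*y - 6; vanishes at y ∈ {-3}. (-4, -3): f_x = -20 ≠ 0.
  x = -3: f_y(-3, y) = 0; vanishes at y ∈ {-4, -3, -2, -1, 0, 1, 2, 3, 4}. (-3, -4): f_x = -3 ≠ 0; (-3, -3): f_x = -4 ≠ 0; (-3, -2): f_x = -3 ≠ 0; (-3, -1): f_x = 0 but f = 1 ≠ 0; (-3, 0): f_x = 5 ≠ 0; (-3, 1): f_x = 12 ≠ 0; (-3, 2): f_x = 21 ≠ 0; (-3, 3): f_x = 32 ≠ 0; (-3, 4): f_x = 45 ≠ 0.
  x = -2: f_y(-2, y) = 2*y + 6; vanishes at y ∈ {-3}. (-2, -3): f_x = 0, f = 0 — SINGULAR.
  x = -1: f_y(-1, y) = 4*y + 12; vanishes at y ∈ {-3}. (-1, -3): f_x = -8 ≠ 0.
  x = 0: f_y(0, y) = 6*y + 18; vanishes at y ∈ {-3}. (0, -3): f_x = -28 ≠ 0.
  x = 1: f_y(1, y) = 8*y + 24; vanishes at y ∈ {-3}. (1, -3): f_x = -60 ≠ 0.
  x = 2: f_y(2, y) = 10*y + 30; vanishes at y ∈ {-3}. (2, -3): f_x = -104 ≠ 0.
  x = 3: f_y(3, y) = 12*y + 36; vanishes at y ∈ {-3}. (3, -3): f_x = -160 ≠ 0.
  x = 4: f_y(4, y) = 14*y + 42; vanishes at y ∈ {-3}. (4, -3): f_x = -228 ≠ 0.
Only singular point on the grid: (-2, -3).
Classify: substitute x = -2 + u, y = -3 + v and expand: f = -2*u**3 - u**2 + u*v**2 + v**2.
No constant or linear terms (consistent with a singular point). Quadratic part: -u**2 + v**2. Cubic part: -2*u**3 + u*v**2.
The quadratic part v**2 - u**2 = (v − u)(v + u) splits into two distinct linear factors, so there are two distinct tangent lines y − -3 = ±(x − -2) — this is a node (ordinary double point).
Classification: node.


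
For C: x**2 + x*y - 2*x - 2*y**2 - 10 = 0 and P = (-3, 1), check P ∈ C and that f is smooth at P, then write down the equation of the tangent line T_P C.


Tangent line at P: -7*x - 7*y - 14 = 0.

Step 1: f(-3, 1) = 0, so P lies on C.
Step 2: partial derivatives
  f_x(x, y) = 2*x + y - 2, f_y(x, y) = x - 4*y.
  f_x(P) = -7, f_y(P) = -7 (gradient nonzero, so P is smooth).
Step 3: tangent line at P: -7·(x − -3) + -7·(y − 1) = 0.
Expanding: -7*x - 7*y - 14 = 0.


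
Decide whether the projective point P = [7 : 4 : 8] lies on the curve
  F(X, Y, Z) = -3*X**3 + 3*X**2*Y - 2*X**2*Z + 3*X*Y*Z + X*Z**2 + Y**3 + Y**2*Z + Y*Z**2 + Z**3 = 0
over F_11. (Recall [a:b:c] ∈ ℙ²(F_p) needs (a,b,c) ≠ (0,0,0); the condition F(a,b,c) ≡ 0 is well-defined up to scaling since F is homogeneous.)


F(7,4,8) ≡ 8 (mod 11); P is NOT on the curve.

Evaluate F(7, 4, 8) term-by-term (mod 11).
  -3*X**3 ↦ -3·343·1·1 = -1029
  3*X**2*Y ↦ 3·49·4·1 = 588
  -2*X**2*Z ↦ -2·49·1·8 = -784
  3*X*Y*Z ↦ 3·7·4·8 = 672
  X*Z**2 ↦ 1·7·1·64 = 448
  Y**3 ↦ 1·1·64·1 = 64
  Y**2*Z ↦ 1·1·16·8 = 128
  Y*Z**2 ↦ 1·1·4·64 = 256
  Z**3 ↦ 1·1·1·512 = 512
Sum: F(7, 4, 8) = (-1029) + (588) + (-784) + (672) + (448) + (64) + (128) + (256) + (512) = 855.
Reducing mod 11: 855 ≡ 8 (mod 11).
Since F(a, b, c) ≡ 8 ≠ 0 (mod 11), P does NOT lie on the curve.


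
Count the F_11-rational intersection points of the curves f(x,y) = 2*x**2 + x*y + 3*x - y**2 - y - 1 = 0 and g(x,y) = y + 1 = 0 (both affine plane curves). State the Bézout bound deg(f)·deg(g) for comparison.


Common zeros: {(2, 10), (8, 10)}; count = 2; Bézout bound = 2.

deg(f) = 2, deg(g) = 1, so Bézout bound = 2.
Scan x ∈ F_11. For each x, list the y ∈ F_11 with f(x, y) ≡ 0 and those with g(x, y) ≡ 0 (mod 11); the common zeros in that column are the intersection.
  x = 0: f ≡ 0 at y ∈ ∅; g ≡ 0 at y ∈ {10}; common: ∅.
  x = 1: f ≡ 0 at y ∈ {2, 9}; g ≡ 0 at y ∈ {10}; common: ∅.
  x = 2: f ≡ 0 at y ∈ {2, 10}; g ≡ 0 at y ∈ {10}; common: {10}.
  x = 3: f ≡ 0 at y ∈ {5, 8}; g ≡ 0 at y ∈ {10}; common: ∅.
  x = 4: f ≡ 0 at y ∈ {5, 9}; g ≡ 0 at y ∈ {10}; common: ∅.
  x = 5: f ≡ 0 at y ∈ ∅; g ≡ 0 at y ∈ {10}; common: ∅.
  x = 6: f ≡ 0 at y ∈ ∅; g ≡ 0 at y ∈ {10}; common: ∅.
  x = 7: f ≡ 0 at y ∈ ∅; g ≡ 0 at y ∈ {10}; common: ∅.
  x = 8: f ≡ 0 at y ∈ {8, 10}; g ≡ 0 at y ∈ {10}; common: {10}.
  x = 9: f ≡ 0 at y ∈ ∅; g ≡ 0 at y ∈ {10}; common: ∅.
  x = 10: f ≡ 0 at y ∈ ∅; g ≡ 0 at y ∈ {10}; common: ∅.
Collecting: common zeros = {(2, 10), (8, 10)}, so the count is 2.
Comparison with the Bézout bound: 2 ≤ 2 = deg(f)·deg(g), as expected for curves with no common component (the bound is attained).
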